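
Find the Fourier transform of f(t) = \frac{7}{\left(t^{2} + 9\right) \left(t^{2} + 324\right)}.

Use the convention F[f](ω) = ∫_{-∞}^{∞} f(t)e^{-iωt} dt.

F(ω) = \frac{\pi \left(6 e^{15 \left|{\omega}\right|} - 1\right) e^{- 18 \left|{\omega}\right|}}{810}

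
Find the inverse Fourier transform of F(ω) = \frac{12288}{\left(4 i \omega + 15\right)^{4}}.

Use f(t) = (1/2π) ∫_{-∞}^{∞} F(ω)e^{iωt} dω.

f(t) = 8 t^{3} e^{- \frac{15 t}{4}} u\left(t\right)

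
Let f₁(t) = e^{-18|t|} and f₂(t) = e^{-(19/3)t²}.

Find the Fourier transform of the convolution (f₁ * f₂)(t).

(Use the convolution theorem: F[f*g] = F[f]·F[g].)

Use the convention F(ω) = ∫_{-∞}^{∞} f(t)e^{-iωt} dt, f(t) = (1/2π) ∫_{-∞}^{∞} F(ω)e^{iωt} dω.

F[f₁*f₂](ω) = \frac{36 \sqrt{57} \sqrt{\pi} e^{- \frac{3 \omega^{2}}{76}}}{19 \left(\omega^{2} + 324\right)}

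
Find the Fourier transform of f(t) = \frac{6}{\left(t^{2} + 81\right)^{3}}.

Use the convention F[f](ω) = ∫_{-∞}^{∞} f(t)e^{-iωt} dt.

F(ω) = \frac{\pi \left(27 \omega^{2} + 9 \left|{\omega}\right| + 1\right) e^{- 9 \left|{\omega}\right|}}{26244}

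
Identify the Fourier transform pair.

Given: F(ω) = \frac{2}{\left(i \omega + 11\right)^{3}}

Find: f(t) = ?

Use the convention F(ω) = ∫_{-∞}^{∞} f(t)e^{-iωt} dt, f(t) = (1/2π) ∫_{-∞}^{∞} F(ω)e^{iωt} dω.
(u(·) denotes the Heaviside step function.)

f(t) = t^{2} e^{- 11 t} u\left(t\right)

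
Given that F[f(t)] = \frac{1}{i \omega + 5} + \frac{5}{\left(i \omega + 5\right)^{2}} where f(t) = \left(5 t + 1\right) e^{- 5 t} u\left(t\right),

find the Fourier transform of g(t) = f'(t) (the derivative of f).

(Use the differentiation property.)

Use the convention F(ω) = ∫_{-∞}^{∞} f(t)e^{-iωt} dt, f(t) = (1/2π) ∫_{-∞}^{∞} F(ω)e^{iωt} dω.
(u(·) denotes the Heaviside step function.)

F[g](ω) = \frac{\omega \left(\omega - 10 i\right)}{\omega^{2} - 10 i \omega - 25}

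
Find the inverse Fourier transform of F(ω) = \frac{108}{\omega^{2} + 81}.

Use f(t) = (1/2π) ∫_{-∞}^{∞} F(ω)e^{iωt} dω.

f(t) = 6 e^{- 9 \left|{t}\right|}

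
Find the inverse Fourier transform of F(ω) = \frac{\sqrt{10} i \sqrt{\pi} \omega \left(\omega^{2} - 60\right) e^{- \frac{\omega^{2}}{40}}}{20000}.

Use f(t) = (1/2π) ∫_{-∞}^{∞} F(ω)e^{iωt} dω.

f(t) = 4 t^{3} e^{- 10 t^{2}}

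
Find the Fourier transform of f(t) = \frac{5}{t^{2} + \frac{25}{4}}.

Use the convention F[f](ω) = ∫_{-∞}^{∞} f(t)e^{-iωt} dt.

F(ω) = 2 \pi e^{- \frac{5 \left|{\omega}\right|}{2}}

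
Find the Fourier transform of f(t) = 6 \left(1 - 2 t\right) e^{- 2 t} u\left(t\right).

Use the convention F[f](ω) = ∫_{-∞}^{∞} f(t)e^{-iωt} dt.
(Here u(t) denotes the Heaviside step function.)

F(ω) = \frac{6 i \omega}{- \omega^{2} + 4 i \omega + 4}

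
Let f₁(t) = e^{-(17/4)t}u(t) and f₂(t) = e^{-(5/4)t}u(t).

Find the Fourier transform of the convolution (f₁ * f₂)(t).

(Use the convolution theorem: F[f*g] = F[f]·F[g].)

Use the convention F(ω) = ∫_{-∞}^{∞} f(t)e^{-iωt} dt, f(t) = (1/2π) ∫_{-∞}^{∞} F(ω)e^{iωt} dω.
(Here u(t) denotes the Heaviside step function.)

F[f₁*f₂](ω) = \frac{16}{- 16 \omega^{2} + 88 i \omega + 85}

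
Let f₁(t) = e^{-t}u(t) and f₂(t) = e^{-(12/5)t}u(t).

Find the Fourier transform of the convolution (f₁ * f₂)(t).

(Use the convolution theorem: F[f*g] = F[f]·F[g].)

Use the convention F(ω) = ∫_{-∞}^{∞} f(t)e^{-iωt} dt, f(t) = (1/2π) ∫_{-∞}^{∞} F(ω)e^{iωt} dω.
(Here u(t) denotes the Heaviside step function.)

F[f₁*f₂](ω) = \frac{5}{\left(i \omega + 1\right) \left(5 i \omega + 12\right)}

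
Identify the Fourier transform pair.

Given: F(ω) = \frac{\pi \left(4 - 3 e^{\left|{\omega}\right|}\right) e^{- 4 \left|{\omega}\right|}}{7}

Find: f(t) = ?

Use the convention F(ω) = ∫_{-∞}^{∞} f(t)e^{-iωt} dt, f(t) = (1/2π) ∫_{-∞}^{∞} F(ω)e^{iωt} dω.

f(t) = \frac{t^{2}}{\left(t^{2} + 9\right) \left(t^{2} + 16\right)}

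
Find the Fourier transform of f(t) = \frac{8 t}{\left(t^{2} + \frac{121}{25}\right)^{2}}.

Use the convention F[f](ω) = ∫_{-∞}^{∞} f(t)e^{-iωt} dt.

F(ω) = - \frac{20 i \pi \omega e^{- \frac{11 \left|{\omega}\right|}{5}}}{11}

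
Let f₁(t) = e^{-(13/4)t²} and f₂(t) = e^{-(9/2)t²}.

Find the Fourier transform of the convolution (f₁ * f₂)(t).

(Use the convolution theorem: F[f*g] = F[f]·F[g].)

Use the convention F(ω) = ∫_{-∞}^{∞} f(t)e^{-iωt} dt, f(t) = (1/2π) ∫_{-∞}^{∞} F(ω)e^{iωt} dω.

F[f₁*f₂](ω) = \frac{2 \sqrt{26} \pi e^{- \frac{31 \omega^{2}}{234}}}{39}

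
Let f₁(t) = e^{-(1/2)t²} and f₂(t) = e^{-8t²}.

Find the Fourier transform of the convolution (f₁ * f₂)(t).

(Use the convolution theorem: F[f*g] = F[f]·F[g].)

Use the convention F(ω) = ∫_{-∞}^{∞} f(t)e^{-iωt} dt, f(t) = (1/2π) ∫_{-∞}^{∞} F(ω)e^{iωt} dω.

F[f₁*f₂](ω) = \frac{\pi e^{- \frac{17 \omega^{2}}{32}}}{2}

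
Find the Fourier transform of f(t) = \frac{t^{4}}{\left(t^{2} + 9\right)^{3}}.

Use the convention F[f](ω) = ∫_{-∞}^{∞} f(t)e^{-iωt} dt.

F(ω) = \frac{\pi \left(3 \omega^{2} - 5 \left|{\omega}\right| + 1\right) e^{- 3 \left|{\omega}\right|}}{8}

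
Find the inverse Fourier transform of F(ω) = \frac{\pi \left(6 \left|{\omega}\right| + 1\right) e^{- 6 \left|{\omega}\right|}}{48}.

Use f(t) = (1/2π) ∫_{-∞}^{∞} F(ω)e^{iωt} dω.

f(t) = \frac{9}{\left(t^{2} + 36\right)^{2}}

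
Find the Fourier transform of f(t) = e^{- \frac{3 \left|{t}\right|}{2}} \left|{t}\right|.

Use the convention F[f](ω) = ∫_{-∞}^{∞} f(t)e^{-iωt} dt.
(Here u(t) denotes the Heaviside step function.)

F(ω) = \frac{8 \left(9 - 4 \omega^{2}\right)}{\left(4 \omega^{2} + 9\right)^{2}}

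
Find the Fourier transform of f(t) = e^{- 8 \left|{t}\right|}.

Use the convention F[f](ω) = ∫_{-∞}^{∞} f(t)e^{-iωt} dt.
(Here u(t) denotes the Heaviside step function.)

F(ω) = \frac{16}{\omega^{2} + 64}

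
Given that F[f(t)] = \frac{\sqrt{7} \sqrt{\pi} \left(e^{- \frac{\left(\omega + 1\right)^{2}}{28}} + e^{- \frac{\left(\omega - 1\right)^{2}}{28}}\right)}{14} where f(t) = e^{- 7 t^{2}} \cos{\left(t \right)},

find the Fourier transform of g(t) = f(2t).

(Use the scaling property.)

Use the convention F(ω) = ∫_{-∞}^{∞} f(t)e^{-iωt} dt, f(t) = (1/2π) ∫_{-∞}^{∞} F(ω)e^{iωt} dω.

F[g](ω) = \frac{\sqrt{7} \sqrt{\pi} \left(e^{\frac{\omega}{14}} + 1\right) e^{- \frac{\omega^{2}}{112} - \frac{\omega}{28} - \frac{1}{28}}}{28}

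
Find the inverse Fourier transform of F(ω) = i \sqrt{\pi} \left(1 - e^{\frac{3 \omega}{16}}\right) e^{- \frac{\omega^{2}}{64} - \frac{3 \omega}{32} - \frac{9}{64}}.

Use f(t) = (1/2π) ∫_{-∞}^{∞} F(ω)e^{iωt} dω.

f(t) = 8 e^{- 16 t^{2}} \sin{\left(3 t \right)}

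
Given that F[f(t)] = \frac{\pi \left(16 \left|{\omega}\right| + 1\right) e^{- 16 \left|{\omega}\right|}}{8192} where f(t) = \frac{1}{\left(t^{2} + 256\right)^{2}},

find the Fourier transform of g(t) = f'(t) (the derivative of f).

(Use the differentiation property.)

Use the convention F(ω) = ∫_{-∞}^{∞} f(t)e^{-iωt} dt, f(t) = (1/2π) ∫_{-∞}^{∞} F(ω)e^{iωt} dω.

F[g](ω) = \frac{i \pi \omega \left(16 \left|{\omega}\right| + 1\right) e^{- 16 \left|{\omega}\right|}}{8192}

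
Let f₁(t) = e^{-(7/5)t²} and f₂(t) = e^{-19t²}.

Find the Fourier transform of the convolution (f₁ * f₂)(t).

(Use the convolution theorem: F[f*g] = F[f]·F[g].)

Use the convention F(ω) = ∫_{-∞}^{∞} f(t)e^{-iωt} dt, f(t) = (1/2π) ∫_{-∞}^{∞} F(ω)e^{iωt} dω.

F[f₁*f₂](ω) = \frac{\sqrt{665} \pi e^{- \frac{51 \omega^{2}}{266}}}{133}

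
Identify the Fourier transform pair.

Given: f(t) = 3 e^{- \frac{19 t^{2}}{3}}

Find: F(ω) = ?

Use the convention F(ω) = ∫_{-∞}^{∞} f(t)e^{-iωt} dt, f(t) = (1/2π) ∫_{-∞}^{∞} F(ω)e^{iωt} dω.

F(ω) = \frac{3 \sqrt{57} \sqrt{\pi} e^{- \frac{3 \omega^{2}}{76}}}{19}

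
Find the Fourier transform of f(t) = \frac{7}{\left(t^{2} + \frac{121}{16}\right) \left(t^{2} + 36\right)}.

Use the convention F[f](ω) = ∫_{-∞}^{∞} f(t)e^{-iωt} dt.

F(ω) = - \frac{8 \pi e^{- 6 \left|{\omega}\right|}}{195} + \frac{64 \pi e^{- \frac{11 \left|{\omega}\right|}{4}}}{715}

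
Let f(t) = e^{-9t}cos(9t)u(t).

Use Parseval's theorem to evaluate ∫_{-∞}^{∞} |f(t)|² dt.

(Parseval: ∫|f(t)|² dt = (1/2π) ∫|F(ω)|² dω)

∫|f(t)|² dt = \frac{1}{24}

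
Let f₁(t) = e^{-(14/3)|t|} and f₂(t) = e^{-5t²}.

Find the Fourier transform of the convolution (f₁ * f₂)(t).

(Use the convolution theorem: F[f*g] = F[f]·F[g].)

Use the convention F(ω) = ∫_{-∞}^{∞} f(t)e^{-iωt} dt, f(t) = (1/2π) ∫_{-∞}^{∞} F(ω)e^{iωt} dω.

F[f₁*f₂](ω) = \frac{84 \sqrt{5} \sqrt{\pi} e^{- \frac{\omega^{2}}{20}}}{5 \left(9 \omega^{2} + 196\right)}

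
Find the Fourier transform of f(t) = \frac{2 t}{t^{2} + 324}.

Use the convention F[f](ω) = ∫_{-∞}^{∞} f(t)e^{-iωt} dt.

F(ω) = - 2 i \pi e^{- 18 \left|{\omega}\right|} \operatorname{sign}{\left(\omega \right)}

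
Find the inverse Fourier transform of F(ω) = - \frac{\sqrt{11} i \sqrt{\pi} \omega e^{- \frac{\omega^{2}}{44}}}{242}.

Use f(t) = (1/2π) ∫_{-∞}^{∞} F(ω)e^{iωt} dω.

f(t) = t e^{- 11 t^{2}}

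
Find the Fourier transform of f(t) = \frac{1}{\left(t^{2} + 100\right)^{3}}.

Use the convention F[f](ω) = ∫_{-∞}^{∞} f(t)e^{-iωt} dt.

F(ω) = \frac{\pi \left(100 \omega^{2} + 30 \left|{\omega}\right| + 3\right) e^{- 10 \left|{\omega}\right|}}{800000}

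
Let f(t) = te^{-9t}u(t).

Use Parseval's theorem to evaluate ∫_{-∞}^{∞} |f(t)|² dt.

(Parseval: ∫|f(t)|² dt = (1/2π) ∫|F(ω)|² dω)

∫|f(t)|² dt = \frac{1}{2916}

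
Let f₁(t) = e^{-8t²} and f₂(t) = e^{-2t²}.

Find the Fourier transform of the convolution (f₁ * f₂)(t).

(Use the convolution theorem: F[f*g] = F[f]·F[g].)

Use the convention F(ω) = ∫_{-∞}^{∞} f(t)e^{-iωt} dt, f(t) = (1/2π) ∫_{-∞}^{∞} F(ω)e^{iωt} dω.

F[f₁*f₂](ω) = \frac{\pi e^{- \frac{5 \omega^{2}}{32}}}{4}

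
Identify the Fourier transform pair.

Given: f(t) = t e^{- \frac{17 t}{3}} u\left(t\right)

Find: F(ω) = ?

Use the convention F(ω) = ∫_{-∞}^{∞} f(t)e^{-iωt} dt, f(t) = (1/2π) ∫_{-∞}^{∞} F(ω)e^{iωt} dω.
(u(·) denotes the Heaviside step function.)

F(ω) = \frac{9}{\left(3 i \omega + 17\right)^{2}}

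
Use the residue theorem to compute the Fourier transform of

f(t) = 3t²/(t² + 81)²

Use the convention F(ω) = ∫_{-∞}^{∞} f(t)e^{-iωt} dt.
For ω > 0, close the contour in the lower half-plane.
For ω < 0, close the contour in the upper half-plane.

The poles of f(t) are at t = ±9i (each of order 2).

Let g(z) = f(z)e^{-iωz}; for large |z| the factor e^{-iωz} decays in the lower half-plane when ω > 0 and in the upper half-plane when ω < 0.

Case ω > 0 (lower half-plane, clockwise contour ⇒ F(ω) = -2πi·ΣRes):
  Res_{z = - 9 i} g(z) = \frac{i \left(1 - 9 \omega\right) e^{- 9 \omega}}{12} (pole of order 2)
  F(ω) = -2πi·ΣRes = \frac{\pi \left(1 - 9 \omega\right) e^{- 9 \omega}}{6}

Case ω < 0 (upper half-plane, counterclockwise contour ⇒ F(ω) = +2πi·ΣRes):
  Res_{z = 9 i} g(z) = \frac{i \left(- 9 \omega - 1\right) e^{9 \omega}}{12} (pole of order 2)
  F(ω) = 2πi·ΣRes = \frac{\pi \left(9 \omega + 1\right) e^{9 \omega}}{6}

Both cases combine into a single formula in |ω|:

F(ω) = \frac{\pi \left(1 - 9 \left|{\omega}\right|\right) e^{- 9 \left|{\omega}\right|}}{6}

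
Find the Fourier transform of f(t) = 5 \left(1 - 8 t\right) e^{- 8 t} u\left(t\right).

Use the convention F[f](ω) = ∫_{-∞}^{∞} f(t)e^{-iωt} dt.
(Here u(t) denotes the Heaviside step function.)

F(ω) = \frac{5 i \omega}{- \omega^{2} + 16 i \omega + 64}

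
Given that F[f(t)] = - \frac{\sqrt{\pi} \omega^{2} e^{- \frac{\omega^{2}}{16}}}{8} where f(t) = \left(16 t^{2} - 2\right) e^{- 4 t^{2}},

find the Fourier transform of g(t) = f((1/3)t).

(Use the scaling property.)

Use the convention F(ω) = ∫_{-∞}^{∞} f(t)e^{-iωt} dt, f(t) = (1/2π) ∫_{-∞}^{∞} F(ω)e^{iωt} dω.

F[g](ω) = - \frac{27 \sqrt{\pi} \omega^{2} e^{- \frac{9 \omega^{2}}{16}}}{8}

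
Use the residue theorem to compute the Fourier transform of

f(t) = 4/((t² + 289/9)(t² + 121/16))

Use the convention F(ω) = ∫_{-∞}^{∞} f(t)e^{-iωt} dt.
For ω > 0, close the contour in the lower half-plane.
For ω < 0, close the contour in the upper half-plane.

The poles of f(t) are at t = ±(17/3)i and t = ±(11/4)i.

Let g(z) = f(z)e^{-iωz}; for large |z| the factor e^{-iωz} decays in the lower half-plane when ω > 0 and in the upper half-plane when ω < 0.

Case ω > 0 (lower half-plane, clockwise contour ⇒ F(ω) = -2πi·ΣRes):
  Res_{z = - \frac{17 i}{3}} g(z) = - \frac{864 i e^{- \frac{17 \omega}{3}}}{60095}
  Res_{z = - \frac{11 i}{4}} g(z) = \frac{1152 i e^{- \frac{11 \omega}{4}}}{38885}
  F(ω) = -2πi·ΣRes = - \frac{1728 \pi e^{- \frac{17 \omega}{3}}}{60095} + \frac{2304 \pi e^{- \frac{11 \omega}{4}}}{38885}

Case ω < 0 (upper half-plane, counterclockwise contour ⇒ F(ω) = +2πi·ΣRes):
  Res_{z = \frac{17 i}{3}} g(z) = \frac{864 i e^{\frac{17 \omega}{3}}}{60095}
  Res_{z = \frac{11 i}{4}} g(z) = - \frac{1152 i e^{\frac{11 \omega}{4}}}{38885}
  F(ω) = 2πi·ΣRes = \frac{576 \pi \left(68 e^{\frac{11 \omega}{4}} - 33 e^{\frac{17 \omega}{3}}\right)}{661045}

Both cases combine into a single formula in |ω|:

F(ω) = - \frac{1728 \pi e^{- \frac{17 \left|{\omega}\right|}{3}}}{60095} + \frac{2304 \pi e^{- \frac{11 \left|{\omega}\right|}{4}}}{38885}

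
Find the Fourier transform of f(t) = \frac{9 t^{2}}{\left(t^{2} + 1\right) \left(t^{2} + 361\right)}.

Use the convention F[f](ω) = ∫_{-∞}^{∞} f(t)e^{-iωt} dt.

F(ω) = \frac{\pi \left(19 - e^{18 \left|{\omega}\right|}\right) e^{- 19 \left|{\omega}\right|}}{40}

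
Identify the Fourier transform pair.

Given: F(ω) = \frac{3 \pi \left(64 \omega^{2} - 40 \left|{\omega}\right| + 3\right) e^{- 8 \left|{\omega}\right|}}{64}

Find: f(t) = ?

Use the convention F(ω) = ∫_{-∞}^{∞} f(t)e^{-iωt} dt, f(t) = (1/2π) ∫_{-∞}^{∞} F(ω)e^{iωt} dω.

f(t) = \frac{3 t^{4}}{\left(t^{2} + 64\right)^{3}}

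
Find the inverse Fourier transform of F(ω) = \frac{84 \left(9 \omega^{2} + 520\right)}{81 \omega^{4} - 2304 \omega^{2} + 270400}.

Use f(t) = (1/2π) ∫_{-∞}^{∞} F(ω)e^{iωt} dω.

f(t) = e^{- \frac{14 \left|{t}\right|}{3}} \cos{\left(6 \left|{t}\right| \right)}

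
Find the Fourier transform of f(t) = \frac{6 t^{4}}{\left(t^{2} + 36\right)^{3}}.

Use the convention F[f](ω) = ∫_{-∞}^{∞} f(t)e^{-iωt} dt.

F(ω) = \frac{3 \pi \left(12 \omega^{2} - 10 \left|{\omega}\right| + 1\right) e^{- 6 \left|{\omega}\right|}}{8}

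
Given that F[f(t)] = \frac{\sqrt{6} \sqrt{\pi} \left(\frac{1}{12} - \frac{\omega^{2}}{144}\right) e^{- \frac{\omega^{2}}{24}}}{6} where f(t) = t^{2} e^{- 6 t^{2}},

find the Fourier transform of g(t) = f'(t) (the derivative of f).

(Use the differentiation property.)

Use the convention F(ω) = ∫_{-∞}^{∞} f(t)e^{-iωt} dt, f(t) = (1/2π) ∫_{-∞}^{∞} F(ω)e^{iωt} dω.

F[g](ω) = \frac{\sqrt{6} i \sqrt{\pi} \omega \left(12 - \omega^{2}\right) e^{- \frac{\omega^{2}}{24}}}{864}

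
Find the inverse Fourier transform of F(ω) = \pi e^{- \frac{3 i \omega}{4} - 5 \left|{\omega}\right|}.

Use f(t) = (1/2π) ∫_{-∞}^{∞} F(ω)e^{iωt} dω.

f(t) = \frac{5}{\left(t - \frac{3}{4}\right)^{2} + 25}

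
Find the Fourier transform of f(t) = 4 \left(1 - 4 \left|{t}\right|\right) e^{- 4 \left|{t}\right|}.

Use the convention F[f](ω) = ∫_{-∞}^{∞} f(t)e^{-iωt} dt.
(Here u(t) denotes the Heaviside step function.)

F(ω) = \frac{64 \omega^{2}}{\left(\omega^{2} + 16\right)^{2}}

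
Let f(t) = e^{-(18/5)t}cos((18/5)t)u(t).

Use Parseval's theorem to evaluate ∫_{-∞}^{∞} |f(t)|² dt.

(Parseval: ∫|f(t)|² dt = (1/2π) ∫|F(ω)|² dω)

∫|f(t)|² dt = \frac{5}{48}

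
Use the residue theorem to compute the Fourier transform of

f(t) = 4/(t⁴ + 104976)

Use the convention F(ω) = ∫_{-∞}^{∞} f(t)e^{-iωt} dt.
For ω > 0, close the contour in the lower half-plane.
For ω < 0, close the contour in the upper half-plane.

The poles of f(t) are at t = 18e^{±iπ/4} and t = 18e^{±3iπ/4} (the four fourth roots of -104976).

Let g(z) = f(z)e^{-iωz}; for large |z| the factor e^{-iωz} decays in the lower half-plane when ω > 0 and in the upper half-plane when ω < 0.

Case ω > 0 (lower half-plane, clockwise contour ⇒ F(ω) = -2πi·ΣRes):
  Res_{z = - 9 \sqrt{2} - 9 \sqrt{2} i} g(z) = \frac{\sqrt{2} i \left(1 - i\right) e^{9 \sqrt{2} \omega \left(-1 + i\right)}}{11664}
  Res_{z = 9 \sqrt{2} - 9 \sqrt{2} i} g(z) = \frac{\sqrt{2} i \left(1 + i\right) e^{- 9 \sqrt{2} \omega \left(1 + i\right)}}{11664}
  F(ω) = -2πi·ΣRes = \frac{\sqrt{2} \pi \left(1 - i\right) \left(e^{18 \sqrt{2} i \omega} + i\right) e^{- 9 \sqrt{2} \omega \left(1 + i\right)}}{5832} = \frac{\pi e^{- 9 \sqrt{2} \omega} \sin{\left(9 \sqrt{2} \omega + \frac{\pi}{4} \right)}}{1458}

Case ω < 0 (upper half-plane, counterclockwise contour ⇒ F(ω) = +2πi·ΣRes):
  Res_{z = 9 \sqrt{2} + 9 \sqrt{2} i} g(z) = \frac{\sqrt{2} i \left(-1 + i\right) e^{9 \sqrt{2} \omega \left(1 - i\right)}}{11664}
  Res_{z = - 9 \sqrt{2} + 9 \sqrt{2} i} g(z) = \frac{\sqrt{2} \left(1 - i\right) e^{9 \sqrt{2} \omega \left(1 + i\right)}}{11664}
  F(ω) = 2πi·ΣRes = - \frac{\sqrt{2} i \pi \left(i \left(1 - i\right) e^{9 \sqrt{2} \omega \left(1 - i\right)} - \left(1 - i\right) e^{9 \sqrt{2} \omega \left(1 + i\right)}\right)}{5832} = \frac{\pi e^{9 \sqrt{2} \omega} \cos{\left(9 \sqrt{2} \omega + \frac{\pi}{4} \right)}}{1458}

Both cases combine into a single formula in |ω|:

F(ω) = \frac{\pi e^{- 9 \sqrt{2} \left|{\omega}\right|} \sin{\left(9 \sqrt{2} \left|{\omega}\right| + \frac{\pi}{4} \right)}}{1458}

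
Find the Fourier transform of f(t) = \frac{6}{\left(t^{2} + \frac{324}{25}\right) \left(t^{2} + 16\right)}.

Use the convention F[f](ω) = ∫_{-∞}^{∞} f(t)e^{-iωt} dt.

F(ω) = - \frac{75 \pi e^{- 4 \left|{\omega}\right|}}{152} + \frac{125 \pi e^{- \frac{18 \left|{\omega}\right|}{5}}}{228}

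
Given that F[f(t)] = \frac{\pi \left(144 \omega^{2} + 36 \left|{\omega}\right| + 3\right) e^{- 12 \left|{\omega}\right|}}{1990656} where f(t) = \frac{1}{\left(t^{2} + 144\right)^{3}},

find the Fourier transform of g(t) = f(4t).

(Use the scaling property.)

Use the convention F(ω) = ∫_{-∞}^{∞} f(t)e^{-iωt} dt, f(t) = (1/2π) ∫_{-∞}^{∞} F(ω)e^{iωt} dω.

F[g](ω) = \frac{\pi \left(3 \omega^{2} + 3 \left|{\omega}\right| + 1\right) e^{- 3 \left|{\omega}\right|}}{2654208}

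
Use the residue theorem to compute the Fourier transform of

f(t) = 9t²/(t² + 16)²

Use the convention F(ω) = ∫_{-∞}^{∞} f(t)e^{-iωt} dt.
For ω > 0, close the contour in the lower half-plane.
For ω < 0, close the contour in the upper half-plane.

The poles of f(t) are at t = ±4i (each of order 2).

Let g(z) = f(z)e^{-iωz}; for large |z| the factor e^{-iωz} decays in the lower half-plane when ω > 0 and in the upper half-plane when ω < 0.

Case ω > 0 (lower half-plane, clockwise contour ⇒ F(ω) = -2πi·ΣRes):
  Res_{z = - 4 i} g(z) = \frac{9 i \left(1 - 4 \omega\right) e^{- 4 \omega}}{16} (pole of order 2)
  F(ω) = -2πi·ΣRes = \frac{9 \pi \left(1 - 4 \omega\right) e^{- 4 \omega}}{8}

Case ω < 0 (upper half-plane, counterclockwise contour ⇒ F(ω) = +2πi·ΣRes):
  Res_{z = 4 i} g(z) = \frac{9 i \left(- 4 \omega - 1\right) e^{4 \omega}}{16} (pole of order 2)
  F(ω) = 2πi·ΣRes = \frac{9 \pi \left(4 \omega + 1\right) e^{4 \omega}}{8}

Both cases combine into a single formula in |ω|:

F(ω) = \frac{9 \pi \left(1 - 4 \left|{\omega}\right|\right) e^{- 4 \left|{\omega}\right|}}{8}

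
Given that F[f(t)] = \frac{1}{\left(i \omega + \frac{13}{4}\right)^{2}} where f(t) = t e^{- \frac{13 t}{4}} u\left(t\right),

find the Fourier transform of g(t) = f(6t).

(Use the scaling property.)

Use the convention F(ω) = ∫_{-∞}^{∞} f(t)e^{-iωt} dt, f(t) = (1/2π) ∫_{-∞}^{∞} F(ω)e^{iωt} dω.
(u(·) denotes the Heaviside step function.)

F[g](ω) = \frac{24}{\left(2 i \omega + 39\right)^{2}}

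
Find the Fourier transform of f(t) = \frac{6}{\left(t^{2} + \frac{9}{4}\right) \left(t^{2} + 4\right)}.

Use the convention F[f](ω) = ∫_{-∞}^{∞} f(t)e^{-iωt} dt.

F(ω) = - \frac{12 \pi e^{- 2 \left|{\omega}\right|}}{7} + \frac{16 \pi e^{- \frac{3 \left|{\omega}\right|}{2}}}{7}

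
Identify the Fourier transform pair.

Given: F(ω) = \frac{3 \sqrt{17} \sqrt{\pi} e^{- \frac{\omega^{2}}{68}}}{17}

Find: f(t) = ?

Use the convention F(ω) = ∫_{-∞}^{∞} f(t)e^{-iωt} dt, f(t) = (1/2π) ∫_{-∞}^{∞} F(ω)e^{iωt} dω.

f(t) = 3 e^{- 17 t^{2}}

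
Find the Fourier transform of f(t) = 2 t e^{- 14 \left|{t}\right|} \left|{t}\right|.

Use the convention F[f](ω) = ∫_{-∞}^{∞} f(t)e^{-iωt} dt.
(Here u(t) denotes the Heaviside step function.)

F(ω) = \frac{8 i \omega \left(\omega^{2} - 588\right)}{\left(\omega^{2} + 196\right)^{3}}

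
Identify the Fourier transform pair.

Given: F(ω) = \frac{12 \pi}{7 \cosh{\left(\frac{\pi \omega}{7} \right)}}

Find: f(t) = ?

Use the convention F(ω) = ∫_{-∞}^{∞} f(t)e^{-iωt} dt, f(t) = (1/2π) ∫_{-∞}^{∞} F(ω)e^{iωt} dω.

f(t) = \frac{6}{\cosh{\left(\frac{7 t}{2} \right)}}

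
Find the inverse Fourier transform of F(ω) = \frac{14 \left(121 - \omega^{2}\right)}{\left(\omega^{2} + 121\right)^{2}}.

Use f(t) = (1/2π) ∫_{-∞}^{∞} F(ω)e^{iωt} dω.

f(t) = 7 e^{- 11 \left|{t}\right|} \left|{t}\right|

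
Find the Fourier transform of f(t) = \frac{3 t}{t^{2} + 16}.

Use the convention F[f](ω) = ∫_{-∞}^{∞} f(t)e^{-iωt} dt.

F(ω) = - 3 i \pi e^{- 4 \left|{\omega}\right|} \operatorname{sign}{\left(\omega \right)}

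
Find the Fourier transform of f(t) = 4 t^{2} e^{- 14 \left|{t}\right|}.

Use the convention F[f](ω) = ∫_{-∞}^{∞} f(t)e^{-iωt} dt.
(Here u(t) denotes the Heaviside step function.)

F(ω) = \frac{224 \left(196 - 3 \omega^{2}\right)}{\left(\omega^{2} + 196\right)^{3}}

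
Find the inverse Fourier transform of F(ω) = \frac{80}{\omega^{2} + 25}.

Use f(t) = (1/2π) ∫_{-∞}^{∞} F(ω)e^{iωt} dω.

f(t) = 8 e^{- 5 \left|{t}\right|}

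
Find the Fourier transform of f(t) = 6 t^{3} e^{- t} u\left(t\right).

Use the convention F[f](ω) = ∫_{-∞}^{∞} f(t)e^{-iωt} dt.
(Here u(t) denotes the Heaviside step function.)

F(ω) = \frac{36}{\left(i \omega + 1\right)^{4}}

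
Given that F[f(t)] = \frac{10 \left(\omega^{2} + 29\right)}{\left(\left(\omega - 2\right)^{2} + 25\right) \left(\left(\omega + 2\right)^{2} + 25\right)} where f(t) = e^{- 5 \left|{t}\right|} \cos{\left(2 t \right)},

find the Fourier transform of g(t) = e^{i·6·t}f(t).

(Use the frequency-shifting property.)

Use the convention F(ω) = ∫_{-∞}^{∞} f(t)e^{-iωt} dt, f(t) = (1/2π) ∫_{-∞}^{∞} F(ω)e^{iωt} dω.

F[g](ω) = \frac{10 \left(\left(\omega - 6\right)^{2} + 29\right)}{\left(\left(\omega - 8\right)^{2} + 25\right) \left(\left(\omega - 4\right)^{2} + 25\right)}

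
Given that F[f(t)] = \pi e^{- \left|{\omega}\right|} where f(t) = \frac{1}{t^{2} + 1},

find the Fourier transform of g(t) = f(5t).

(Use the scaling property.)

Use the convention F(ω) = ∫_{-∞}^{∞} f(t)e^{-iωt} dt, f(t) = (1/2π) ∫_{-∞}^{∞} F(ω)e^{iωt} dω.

F[g](ω) = \frac{\pi e^{- \frac{\left|{\omega}\right|}{5}}}{5}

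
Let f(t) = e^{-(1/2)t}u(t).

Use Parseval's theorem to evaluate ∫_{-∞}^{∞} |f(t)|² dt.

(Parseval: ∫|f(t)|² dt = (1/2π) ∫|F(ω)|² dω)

∫|f(t)|² dt = 1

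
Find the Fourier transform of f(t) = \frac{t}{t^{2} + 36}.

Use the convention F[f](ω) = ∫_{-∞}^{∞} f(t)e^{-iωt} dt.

F(ω) = - i \pi e^{- 6 \left|{\omega}\right|} \operatorname{sign}{\left(\omega \right)}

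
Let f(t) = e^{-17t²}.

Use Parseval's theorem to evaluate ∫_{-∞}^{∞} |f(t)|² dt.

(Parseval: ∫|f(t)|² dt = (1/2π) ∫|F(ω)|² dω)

∫|f(t)|² dt = \frac{\sqrt{34} \sqrt{\pi}}{34}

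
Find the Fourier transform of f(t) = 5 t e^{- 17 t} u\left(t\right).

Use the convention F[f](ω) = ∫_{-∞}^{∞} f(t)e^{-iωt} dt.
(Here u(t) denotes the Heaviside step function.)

F(ω) = \frac{5}{\left(i \omega + 17\right)^{2}}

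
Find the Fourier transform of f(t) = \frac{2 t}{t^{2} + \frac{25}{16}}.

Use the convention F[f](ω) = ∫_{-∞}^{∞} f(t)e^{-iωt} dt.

F(ω) = - 2 i \pi e^{- \frac{5 \left|{\omega}\right|}{4}} \operatorname{sign}{\left(\omega \right)}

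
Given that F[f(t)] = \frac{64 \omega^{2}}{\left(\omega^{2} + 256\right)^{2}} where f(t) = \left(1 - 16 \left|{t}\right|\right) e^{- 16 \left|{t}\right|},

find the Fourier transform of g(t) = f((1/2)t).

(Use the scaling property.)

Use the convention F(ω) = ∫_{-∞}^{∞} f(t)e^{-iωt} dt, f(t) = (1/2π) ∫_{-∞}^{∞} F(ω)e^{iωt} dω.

F[g](ω) = \frac{32 \omega^{2}}{\left(\omega^{2} + 64\right)^{2}}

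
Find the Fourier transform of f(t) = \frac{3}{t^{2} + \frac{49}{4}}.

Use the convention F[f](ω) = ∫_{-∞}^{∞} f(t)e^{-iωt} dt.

F(ω) = \frac{6 \pi e^{- \frac{7 \left|{\omega}\right|}{2}}}{7}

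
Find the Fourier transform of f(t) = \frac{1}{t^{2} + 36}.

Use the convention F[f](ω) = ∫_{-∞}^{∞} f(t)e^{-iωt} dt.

F(ω) = \frac{\pi e^{- 6 \left|{\omega}\right|}}{6}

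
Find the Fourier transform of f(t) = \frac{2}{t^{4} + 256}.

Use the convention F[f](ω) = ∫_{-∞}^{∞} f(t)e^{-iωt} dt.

F(ω) = \frac{\pi e^{- 2 \sqrt{2} \left|{\omega}\right|} \sin{\left(2 \sqrt{2} \left|{\omega}\right| + \frac{\pi}{4} \right)}}{32}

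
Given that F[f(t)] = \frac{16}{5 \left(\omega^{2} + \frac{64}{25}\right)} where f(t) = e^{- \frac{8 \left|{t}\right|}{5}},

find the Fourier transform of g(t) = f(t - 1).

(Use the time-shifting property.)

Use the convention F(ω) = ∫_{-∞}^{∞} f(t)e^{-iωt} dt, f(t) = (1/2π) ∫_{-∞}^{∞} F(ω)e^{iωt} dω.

F[g](ω) = \frac{80 e^{- i \omega}}{25 \omega^{2} + 64}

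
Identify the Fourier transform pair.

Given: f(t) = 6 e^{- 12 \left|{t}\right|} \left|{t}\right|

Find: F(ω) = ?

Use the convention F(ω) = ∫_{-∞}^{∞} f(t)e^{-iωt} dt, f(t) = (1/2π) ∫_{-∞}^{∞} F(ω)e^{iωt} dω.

F(ω) = \frac{12 \left(144 - \omega^{2}\right)}{\left(\omega^{2} + 144\right)^{2}}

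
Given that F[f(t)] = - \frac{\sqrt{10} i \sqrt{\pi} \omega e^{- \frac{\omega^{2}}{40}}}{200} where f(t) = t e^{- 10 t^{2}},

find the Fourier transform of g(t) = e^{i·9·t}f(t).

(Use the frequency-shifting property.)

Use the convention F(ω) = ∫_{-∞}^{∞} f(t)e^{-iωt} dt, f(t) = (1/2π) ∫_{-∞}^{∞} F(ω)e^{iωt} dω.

F[g](ω) = \frac{\sqrt{10} i \sqrt{\pi} \left(9 - \omega\right) e^{- \frac{\left(\omega - 9\right)^{2}}{40}}}{200}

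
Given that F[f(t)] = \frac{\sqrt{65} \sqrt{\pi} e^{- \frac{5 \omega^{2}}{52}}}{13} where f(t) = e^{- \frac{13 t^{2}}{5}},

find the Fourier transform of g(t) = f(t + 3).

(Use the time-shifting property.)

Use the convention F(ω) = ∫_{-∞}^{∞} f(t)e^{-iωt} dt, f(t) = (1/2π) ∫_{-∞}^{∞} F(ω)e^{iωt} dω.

F[g](ω) = \frac{\sqrt{65} \sqrt{\pi} e^{\frac{\omega \left(- 5 \omega + 156 i\right)}{52}}}{13}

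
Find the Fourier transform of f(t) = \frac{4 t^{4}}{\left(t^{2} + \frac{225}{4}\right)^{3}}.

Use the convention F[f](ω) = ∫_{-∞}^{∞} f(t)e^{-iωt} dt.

F(ω) = \frac{\pi \left(75 \omega^{2} - 50 \left|{\omega}\right| + 4\right) e^{- \frac{15 \left|{\omega}\right|}{2}}}{20}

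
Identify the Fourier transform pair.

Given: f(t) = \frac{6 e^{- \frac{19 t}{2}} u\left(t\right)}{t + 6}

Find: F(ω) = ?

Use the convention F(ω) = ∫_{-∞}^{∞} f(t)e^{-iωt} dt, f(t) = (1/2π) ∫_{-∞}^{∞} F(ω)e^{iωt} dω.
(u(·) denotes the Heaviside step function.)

F(ω) = 6 e^{6 i \omega + 57} \operatorname{E}_{1}\left(6 i \omega + 57\right)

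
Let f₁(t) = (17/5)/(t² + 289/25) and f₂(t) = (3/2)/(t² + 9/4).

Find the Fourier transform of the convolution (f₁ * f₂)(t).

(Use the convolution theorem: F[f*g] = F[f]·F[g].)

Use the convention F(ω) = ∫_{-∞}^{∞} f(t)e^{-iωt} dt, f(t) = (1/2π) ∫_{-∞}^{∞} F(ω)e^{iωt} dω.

F[f₁*f₂](ω) = \pi^{2} e^{- \frac{49 \left|{\omega}\right|}{10}}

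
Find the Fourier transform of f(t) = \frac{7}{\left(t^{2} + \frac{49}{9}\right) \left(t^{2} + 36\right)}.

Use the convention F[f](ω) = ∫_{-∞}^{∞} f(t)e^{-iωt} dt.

F(ω) = - \frac{21 \pi e^{- 6 \left|{\omega}\right|}}{550} + \frac{27 \pi e^{- \frac{7 \left|{\omega}\right|}{3}}}{275}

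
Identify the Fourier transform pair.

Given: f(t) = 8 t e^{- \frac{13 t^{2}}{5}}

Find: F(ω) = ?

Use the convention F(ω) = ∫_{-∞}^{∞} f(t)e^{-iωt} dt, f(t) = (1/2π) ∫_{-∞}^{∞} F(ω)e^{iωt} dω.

F(ω) = - \frac{20 \sqrt{65} i \sqrt{\pi} \omega e^{- \frac{5 \omega^{2}}{52}}}{169}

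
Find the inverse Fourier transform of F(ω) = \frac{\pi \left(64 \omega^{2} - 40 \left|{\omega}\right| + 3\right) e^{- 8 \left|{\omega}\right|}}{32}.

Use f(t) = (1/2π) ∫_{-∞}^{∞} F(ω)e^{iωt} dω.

f(t) = \frac{2 t^{4}}{\left(t^{2} + 64\right)^{3}}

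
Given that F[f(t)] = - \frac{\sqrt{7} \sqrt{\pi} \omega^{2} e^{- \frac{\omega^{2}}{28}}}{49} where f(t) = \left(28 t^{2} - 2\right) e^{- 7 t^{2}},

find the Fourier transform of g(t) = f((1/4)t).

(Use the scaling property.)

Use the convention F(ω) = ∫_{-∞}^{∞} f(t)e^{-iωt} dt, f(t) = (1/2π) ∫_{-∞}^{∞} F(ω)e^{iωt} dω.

F[g](ω) = - \frac{64 \sqrt{7} \sqrt{\pi} \omega^{2} e^{- \frac{4 \omega^{2}}{7}}}{49}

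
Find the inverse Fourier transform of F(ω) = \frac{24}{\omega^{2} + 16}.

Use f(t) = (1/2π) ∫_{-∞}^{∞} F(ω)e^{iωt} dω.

f(t) = 3 e^{- 4 \left|{t}\right|}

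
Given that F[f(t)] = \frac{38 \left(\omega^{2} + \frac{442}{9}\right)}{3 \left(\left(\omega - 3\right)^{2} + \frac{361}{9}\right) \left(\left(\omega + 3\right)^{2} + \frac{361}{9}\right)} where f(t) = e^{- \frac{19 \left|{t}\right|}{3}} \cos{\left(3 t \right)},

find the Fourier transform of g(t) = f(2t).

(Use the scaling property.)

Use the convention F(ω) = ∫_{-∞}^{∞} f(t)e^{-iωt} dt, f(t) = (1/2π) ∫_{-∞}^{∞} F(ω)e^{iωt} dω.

F[g](ω) = \frac{228 \left(9 \omega^{2} + 1768\right)}{81 \omega^{4} + 20160 \omega^{2} + 3125824}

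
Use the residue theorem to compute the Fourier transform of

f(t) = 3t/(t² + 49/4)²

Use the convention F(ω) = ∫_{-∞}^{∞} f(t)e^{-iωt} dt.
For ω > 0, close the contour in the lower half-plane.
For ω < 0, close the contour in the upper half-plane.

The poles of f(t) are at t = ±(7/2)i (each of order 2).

Let g(z) = f(z)e^{-iωz}; for large |z| the factor e^{-iωz} decays in the lower half-plane when ω > 0 and in the upper half-plane when ω < 0.

Case ω > 0 (lower half-plane, clockwise contour ⇒ F(ω) = -2πi·ΣRes):
  Res_{z = - \frac{7 i}{2}} g(z) = \frac{3 \omega e^{- \frac{7 \omega}{2}}}{14} (pole of order 2)
  F(ω) = -2πi·ΣRes = - \frac{3 i \pi \omega e^{- \frac{7 \omega}{2}}}{7}

Case ω < 0 (upper half-plane, counterclockwise contour ⇒ F(ω) = +2πi·ΣRes):
  Res_{z = \frac{7 i}{2}} g(z) = - \frac{3 \omega e^{\frac{7 \omega}{2}}}{14} (pole of order 2)
  F(ω) = 2πi·ΣRes = - \frac{3 i \pi \omega e^{\frac{7 \omega}{2}}}{7}

Both cases combine into a single formula in |ω|:

F(ω) = - \frac{3 i \pi \omega e^{- \frac{7 \left|{\omega}\right|}{2}}}{7}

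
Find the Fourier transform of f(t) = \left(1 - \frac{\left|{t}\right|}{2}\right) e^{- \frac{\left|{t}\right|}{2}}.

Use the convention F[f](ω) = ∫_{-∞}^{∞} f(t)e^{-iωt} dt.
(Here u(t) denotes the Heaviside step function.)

F(ω) = \frac{32 \omega^{2}}{\left(4 \omega^{2} + 1\right)^{2}}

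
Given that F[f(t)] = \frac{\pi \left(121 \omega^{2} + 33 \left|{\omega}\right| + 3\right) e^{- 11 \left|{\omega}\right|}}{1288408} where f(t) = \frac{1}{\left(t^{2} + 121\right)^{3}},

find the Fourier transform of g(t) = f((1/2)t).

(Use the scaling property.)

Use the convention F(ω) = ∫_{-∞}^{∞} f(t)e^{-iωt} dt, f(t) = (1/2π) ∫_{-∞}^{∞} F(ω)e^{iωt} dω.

F[g](ω) = \frac{\pi \left(484 \omega^{2} + 66 \left|{\omega}\right| + 3\right) e^{- 22 \left|{\omega}\right|}}{644204}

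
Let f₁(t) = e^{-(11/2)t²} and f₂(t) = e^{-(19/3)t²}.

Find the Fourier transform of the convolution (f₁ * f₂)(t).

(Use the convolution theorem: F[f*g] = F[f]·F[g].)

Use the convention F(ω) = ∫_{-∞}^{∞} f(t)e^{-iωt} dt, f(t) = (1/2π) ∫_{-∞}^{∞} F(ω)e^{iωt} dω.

F[f₁*f₂](ω) = \frac{\sqrt{1254} \pi e^{- \frac{71 \omega^{2}}{836}}}{209}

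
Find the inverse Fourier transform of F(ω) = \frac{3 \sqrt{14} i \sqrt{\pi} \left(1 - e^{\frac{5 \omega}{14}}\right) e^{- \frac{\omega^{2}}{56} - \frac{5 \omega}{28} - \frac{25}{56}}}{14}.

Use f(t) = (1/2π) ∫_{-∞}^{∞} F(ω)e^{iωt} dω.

f(t) = 6 e^{- 14 t^{2}} \sin{\left(5 t \right)}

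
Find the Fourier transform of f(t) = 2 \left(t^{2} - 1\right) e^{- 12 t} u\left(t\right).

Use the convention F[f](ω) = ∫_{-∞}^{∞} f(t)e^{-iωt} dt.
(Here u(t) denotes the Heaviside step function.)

F(ω) = \frac{2 \left(2 i \omega - \left(i \omega + 12\right)^{3} + 24\right)}{\left(i \omega + 12\right)^{4}}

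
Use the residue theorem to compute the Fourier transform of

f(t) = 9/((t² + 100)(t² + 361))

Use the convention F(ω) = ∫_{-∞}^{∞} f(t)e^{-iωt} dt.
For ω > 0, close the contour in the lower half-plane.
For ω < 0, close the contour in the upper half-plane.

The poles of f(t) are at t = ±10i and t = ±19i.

Let g(z) = f(z)e^{-iωz}; for large |z| the factor e^{-iωz} decays in the lower half-plane when ω > 0 and in the upper half-plane when ω < 0.

Case ω > 0 (lower half-plane, clockwise contour ⇒ F(ω) = -2πi·ΣRes):
  Res_{z = - 10 i} g(z) = \frac{i e^{- 10 \omega}}{580}
  Res_{z = - 19 i} g(z) = - \frac{i e^{- 19 \omega}}{1102}
  F(ω) = -2πi·ΣRes = \frac{\pi \left(19 e^{9 \omega} - 10\right) e^{- 19 \omega}}{5510}

Case ω < 0 (upper half-plane, counterclockwise contour ⇒ F(ω) = +2πi·ΣRes):
  Res_{z = 10 i} g(z) = - \frac{i e^{10 \omega}}{580}
  Res_{z = 19 i} g(z) = \frac{i e^{19 \omega}}{1102}
  F(ω) = 2πi·ΣRes = \frac{\pi \left(19 - 10 e^{9 \omega}\right) e^{10 \omega}}{5510}

Both cases combine into a single formula in |ω|:

F(ω) = \frac{\pi \left(19 e^{9 \left|{\omega}\right|} - 10\right) e^{- 19 \left|{\omega}\right|}}{5510}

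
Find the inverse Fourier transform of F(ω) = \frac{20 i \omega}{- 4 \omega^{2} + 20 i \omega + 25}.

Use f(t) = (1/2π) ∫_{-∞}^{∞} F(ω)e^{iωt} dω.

f(t) = 5 \left(1 - \frac{5 t}{2}\right) e^{- \frac{5 t}{2}} u\left(t\right)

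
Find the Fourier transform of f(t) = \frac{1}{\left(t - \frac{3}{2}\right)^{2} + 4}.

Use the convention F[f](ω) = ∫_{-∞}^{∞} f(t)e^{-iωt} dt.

F(ω) = \frac{\pi e^{- \frac{3 i \omega}{2} - 2 \left|{\omega}\right|}}{2}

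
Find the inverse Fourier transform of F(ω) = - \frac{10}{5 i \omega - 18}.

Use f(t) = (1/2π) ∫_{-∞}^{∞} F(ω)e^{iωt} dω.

f(t) = 2 e^{\frac{18 t}{5}} u\left(- t\right)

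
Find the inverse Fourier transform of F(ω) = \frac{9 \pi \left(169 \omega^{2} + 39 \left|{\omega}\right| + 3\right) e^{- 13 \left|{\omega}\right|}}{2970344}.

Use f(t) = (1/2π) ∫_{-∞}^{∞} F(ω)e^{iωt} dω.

f(t) = \frac{9}{\left(t^{2} + 169\right)^{3}}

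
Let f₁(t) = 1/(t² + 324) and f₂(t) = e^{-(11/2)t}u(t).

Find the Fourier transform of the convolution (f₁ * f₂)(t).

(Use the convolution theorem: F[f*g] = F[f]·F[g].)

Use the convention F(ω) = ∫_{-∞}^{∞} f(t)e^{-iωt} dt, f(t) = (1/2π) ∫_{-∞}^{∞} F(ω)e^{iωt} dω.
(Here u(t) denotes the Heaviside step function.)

F[f₁*f₂](ω) = \frac{\pi e^{- 18 \left|{\omega}\right|}}{9 \left(2 i \omega + 11\right)}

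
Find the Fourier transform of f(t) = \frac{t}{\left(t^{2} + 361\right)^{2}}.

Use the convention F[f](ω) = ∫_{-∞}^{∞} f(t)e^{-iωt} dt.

F(ω) = - \frac{i \pi \omega e^{- 19 \left|{\omega}\right|}}{38}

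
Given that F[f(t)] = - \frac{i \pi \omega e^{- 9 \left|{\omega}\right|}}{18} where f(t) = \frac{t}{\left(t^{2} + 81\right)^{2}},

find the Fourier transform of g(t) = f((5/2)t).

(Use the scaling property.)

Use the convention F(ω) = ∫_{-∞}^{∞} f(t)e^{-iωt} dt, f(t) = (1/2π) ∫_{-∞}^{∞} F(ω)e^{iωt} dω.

F[g](ω) = - \frac{2 i \pi \omega e^{- \frac{18 \left|{\omega}\right|}{5}}}{225}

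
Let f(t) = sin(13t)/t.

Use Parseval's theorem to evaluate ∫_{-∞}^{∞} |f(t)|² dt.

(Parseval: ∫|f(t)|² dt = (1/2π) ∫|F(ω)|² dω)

∫|f(t)|² dt = 13 \pi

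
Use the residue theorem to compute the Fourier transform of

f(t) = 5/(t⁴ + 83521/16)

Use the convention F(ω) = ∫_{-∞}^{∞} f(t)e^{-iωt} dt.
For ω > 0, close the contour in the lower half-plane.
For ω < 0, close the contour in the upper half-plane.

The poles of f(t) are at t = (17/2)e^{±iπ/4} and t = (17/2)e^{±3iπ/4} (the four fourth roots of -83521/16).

Let g(z) = f(z)e^{-iωz}; for large |z| the factor e^{-iωz} decays in the lower half-plane when ω > 0 and in the upper half-plane when ω < 0.

Case ω > 0 (lower half-plane, clockwise contour ⇒ F(ω) = -2πi·ΣRes):
  Res_{z = - \frac{17 \sqrt{2}}{4} - \frac{17 \sqrt{2} i}{4}} g(z) = \frac{5 \sqrt{2} \left(1 + i\right) e^{\frac{17 \sqrt{2} \omega \left(-1 + i\right)}{4}}}{4913}
  Res_{z = \frac{17 \sqrt{2}}{4} - \frac{17 \sqrt{2} i}{4}} g(z) = \frac{5 \sqrt{2} \left(-1 + i\right) e^{- \frac{17 \sqrt{2} \omega \left(1 + i\right)}{4}}}{4913}
  F(ω) = -2πi·ΣRes = \frac{10 \sqrt{2} \pi \left(\left(1 - i\right) e^{\frac{17 \sqrt{2} i \omega}{2}} + 1 + i\right) e^{- \frac{17 \sqrt{2} \omega \left(1 + i\right)}{4}}}{4913} = \frac{40 \pi e^{- \frac{17 \sqrt{2} \omega}{4}} \sin{\left(\frac{17 \sqrt{2} \omega}{4} + \frac{\pi}{4} \right)}}{4913}

Case ω < 0 (upper half-plane, counterclockwise contour ⇒ F(ω) = +2πi·ΣRes):
  Res_{z = \frac{17 \sqrt{2}}{4} + \frac{17 \sqrt{2} i}{4}} g(z) = - \frac{5 \sqrt{2} \left(1 + i\right) e^{\frac{17 \sqrt{2} \omega \left(1 - i\right)}{4}}}{4913}
  Res_{z = - \frac{17 \sqrt{2}}{4} + \frac{17 \sqrt{2} i}{4}} g(z) = \frac{5 \sqrt{2} \left(1 - i\right) e^{\frac{17 \sqrt{2} \omega \left(1 + i\right)}{4}}}{4913}
  F(ω) = 2πi·ΣRes = - \frac{10 \sqrt{2} i \pi \left(\left(1 + i\right) e^{\frac{17 \sqrt{2} \omega \left(1 - i\right)}{4}} - \left(1 - i\right) e^{\frac{17 \sqrt{2} \omega \left(1 + i\right)}{4}}\right)}{4913} = \frac{40 \pi e^{\frac{17 \sqrt{2} \omega}{4}} \cos{\left(\frac{17 \sqrt{2} \omega}{4} + \frac{\pi}{4} \right)}}{4913}

Both cases combine into a single formula in |ω|:

F(ω) = \frac{40 \pi e^{- \frac{17 \sqrt{2} \left|{\omega}\right|}{4}} \sin{\left(\frac{17 \sqrt{2} \left|{\omega}\right|}{4} + \frac{\pi}{4} \right)}}{4913}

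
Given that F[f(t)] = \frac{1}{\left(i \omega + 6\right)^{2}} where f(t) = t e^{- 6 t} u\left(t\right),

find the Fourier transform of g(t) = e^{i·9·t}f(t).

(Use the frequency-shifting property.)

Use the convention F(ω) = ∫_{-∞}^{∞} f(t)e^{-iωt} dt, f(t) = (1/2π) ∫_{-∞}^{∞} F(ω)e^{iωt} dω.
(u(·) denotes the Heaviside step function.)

F[g](ω) = \frac{1}{\left(i \left(\omega - 9\right) + 6\right)^{2}}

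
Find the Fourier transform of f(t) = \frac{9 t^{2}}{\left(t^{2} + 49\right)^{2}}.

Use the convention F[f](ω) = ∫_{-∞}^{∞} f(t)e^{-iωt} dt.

F(ω) = \frac{9 \pi \left(1 - 7 \left|{\omega}\right|\right) e^{- 7 \left|{\omega}\right|}}{14}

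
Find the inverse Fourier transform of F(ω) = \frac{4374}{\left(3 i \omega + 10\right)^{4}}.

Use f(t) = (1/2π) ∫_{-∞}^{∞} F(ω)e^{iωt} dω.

f(t) = 9 t^{3} e^{- \frac{10 t}{3}} u\left(t\right)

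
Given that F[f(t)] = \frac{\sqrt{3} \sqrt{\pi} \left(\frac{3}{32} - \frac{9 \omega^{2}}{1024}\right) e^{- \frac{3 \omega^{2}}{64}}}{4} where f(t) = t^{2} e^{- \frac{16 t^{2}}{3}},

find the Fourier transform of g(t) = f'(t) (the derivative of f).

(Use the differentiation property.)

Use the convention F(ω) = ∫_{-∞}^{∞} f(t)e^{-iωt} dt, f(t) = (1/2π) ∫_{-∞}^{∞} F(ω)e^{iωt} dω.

F[g](ω) = \frac{3 \sqrt{3} i \sqrt{\pi} \omega \left(32 - 3 \omega^{2}\right) e^{- \frac{3 \omega^{2}}{64}}}{4096}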